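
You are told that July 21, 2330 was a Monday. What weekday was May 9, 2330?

Friday

Count forward from the earlier date (May 9, 2330) to the later (July 21, 2330):
May 2330: 31 − 9 = 22 days remain.
Then June (30): 30 days.
July 1–21, 2330: 21 days.
Total: 22 + 30 + 21 = 73 days.
73 mod 7 = 3, so 3 days before Monday is Friday.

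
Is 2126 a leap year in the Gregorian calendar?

2126 is not a leap year.

No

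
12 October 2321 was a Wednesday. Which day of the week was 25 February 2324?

Monday

October 12, 2321 → October 12, 2322: 365 days.
October 12, 2322 → October 12, 2323: 365 days.
October 2323: 31 − 12 = 19 days remain.
Then November (30), December (31), January (31): 30 + 31 + 31 = 92 days.
February 1–25, 2324: 25 days (2324 is a leap year).
Residual: 136 days.
Total: 866 days.
866 mod 7 = 5, so 5 days after Wednesday is Monday.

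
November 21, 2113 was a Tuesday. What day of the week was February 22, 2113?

Wednesday

Count forward from the earlier date (February 22, 2113) to the later (November 21, 2113):
February 2113: 28 − 22 = 6 days remain (2113 is not a leap year, so February has 28 days).
Then March (31), April (30), May (31), June (30), July (31), August (31), September (30), October (31): 31 + 30 + 31 + 30 + 31 + 31 + 30 + 31 = 245 days.
November 1–21, 2113: 21 days.
Total: 6 + 245 + 21 = 272 days.
272 mod 7 = 6, so 6 days before Tuesday is Wednesday.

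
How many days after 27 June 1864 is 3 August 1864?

37

June 1864: 30 − 27 = 3 days remain.
Then July (31): 31 days.
August 1–3, 1864: 3 days.
Total: 3 + 31 + 3 = 37 days.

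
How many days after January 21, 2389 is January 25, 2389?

4

Within January 2389: 25 − 21 = 4 days.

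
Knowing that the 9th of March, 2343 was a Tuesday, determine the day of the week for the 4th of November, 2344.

March 9, 2343 → March 9, 2344: 366 days (2344 is a leap year).
March 2344: 31 − 9 = 22 days remain.
Then April (30), May (31), June (30), July (31), August (31), September (30), October (31): 30 + 31 + 30 + 31 + 31 + 30 + 31 = 214 days.
November 1–4, 2344: 4 days.
Residual: 240 days.
Total: 606 days.
606 mod 7 = 4, so 4 days after Tuesday is Saturday.

Saturday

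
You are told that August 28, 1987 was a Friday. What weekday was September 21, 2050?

From August 28, 1987 to August 28, 2050: 63 years, of which 16 contain a Feb 29 — 47×365 + 16×366 = 23011 days.
(2000 is a leap year (divisible by 400).)
August 2050: 31 − 28 = 3 days remain.
September 1–21, 2050: 21 days.
Residual: 24 days.
Total: 23035 days.
23035 mod 7 = 5, so 5 days after Friday is Wednesday.

Wednesday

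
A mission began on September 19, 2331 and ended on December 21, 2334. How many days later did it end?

1189

Day-of-year of September 19, 2331: 262.
Day-of-year of December 21, 2334: 355.
2331 has 365 days, so 365 − 262 = 103 days remain in 2331.
Full years: 2332: 366; 2333: 365. Sum = 731.
Total: 103 + 731 + 355 = 1189 days.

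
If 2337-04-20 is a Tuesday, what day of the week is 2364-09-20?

Day-of-year of April 20, 2337: 110.
Day-of-year of September 20, 2364: 264.
2337 has 365 days, so 365 − 110 = 255 days remain in 2337.
Full years 2338–2363: 20 common + 6 leap = 20×365 + 6×366 = 9496 days.
Total: 255 + 9496 + 264 = 10015 days.
10015 mod 7 = 5, so 5 days after Tuesday is Sunday.

Sunday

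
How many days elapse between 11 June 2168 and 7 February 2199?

Day-of-year of June 11, 2168: 163.
Day-of-year of February 7, 2199: 38.
2168 has 366 days, so 366 − 163 = 203 days remain in 2168.
Full years 2169–2198: 23 common + 7 leap = 23×365 + 7×366 = 10957 days.
Total: 203 + 10957 + 38 = 11198 days.

11198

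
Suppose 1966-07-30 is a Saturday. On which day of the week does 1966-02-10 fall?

Thursday

Count forward from the earlier date (February 10, 1966) to the later (July 30, 1966):
February 1966: 28 − 10 = 18 days remain (1966 is not a leap year, so February has 28 days).
Then March (31), April (30), May (31), June (30): 31 + 30 + 31 + 30 = 122 days.
July 1–30, 1966: 30 days.
Total: 18 + 122 + 30 = 170 days.
170 mod 7 = 2, so 2 days before Saturday is Thursday.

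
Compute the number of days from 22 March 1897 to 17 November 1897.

240

March 1897: 31 − 22 = 9 days remain.
Then April (30), May (31), June (30), July (31), August (31), September (30), October (31): 30 + 31 + 30 + 31 + 31 + 30 + 31 = 214 days.
November 1–17, 1897: 17 days.
Total: 9 + 214 + 17 = 240 days.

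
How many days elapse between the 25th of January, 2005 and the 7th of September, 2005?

225

January 2005: 31 − 25 = 6 days remain.
Then February 2005 (28), March (31), April (30), May (31), June (30), July (31), August (31): 28 + 31 + 30 + 31 + 30 + 31 + 31 = 212 days.
September 1–7, 2005: 7 days.
Total: 6 + 212 + 7 = 225 days.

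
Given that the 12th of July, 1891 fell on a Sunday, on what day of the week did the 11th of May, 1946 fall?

Saturday

Day-of-year of July 12, 1891: 193.
Day-of-year of May 11, 1946: 131.
1891 has 365 days, so 365 − 193 = 172 days remain in 1891.
Full years 1892–1945: 41 common + 13 leap = 41×365 + 13×366 = 19723 days.
Total: 172 + 19723 + 131 = 20026 days.
20026 mod 7 = 6, so 6 days after Sunday is Saturday.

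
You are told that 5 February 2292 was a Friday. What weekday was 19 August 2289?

Monday

Count forward from the earlier date (August 19, 2289) to the later (February 5, 2292):
Day-of-year of August 19, 2289: 231.
Day-of-year of February 5, 2292: 36.
2289 has 365 days, so 365 − 231 = 134 days remain in 2289.
Full years: 2290: 365; 2291: 365. Sum = 730.
Total: 134 + 730 + 36 = 900 days.
900 mod 7 = 4, so 4 days before Friday is Monday.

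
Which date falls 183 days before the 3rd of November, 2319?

the 4th of May, 2319

Count 183 days before November 3, 2319:
May 2319: 31 − 4 = 27 days remain.
Then June (30), July (31), August (31), September (30), October (31): 30 + 31 + 31 + 30 + 31 = 153 days.
November 1–3, 2319: 3 days.
Total: 27 + 153 + 3 = 183 days.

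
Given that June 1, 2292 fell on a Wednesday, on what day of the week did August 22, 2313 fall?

Friday

Day-of-year of June 1, 2292: 153.
Day-of-year of August 22, 2313: 234.
2292 has 366 days, so 366 − 153 = 213 days remain in 2292.
Full years 2293–2312: 16 common + 4 leap = 16×365 + 4×366 = 7304 days.
Total: 213 + 7304 + 234 = 7751 days.
7751 mod 7 = 2, so 2 days after Wednesday is Friday.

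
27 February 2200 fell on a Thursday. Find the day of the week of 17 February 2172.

Monday

Count forward from the earlier date (February 17, 2172) to the later (February 27, 2200):
From February 17, 2172 to February 17, 2200: 28 years, of which 7 contain a Feb 29 — 21×365 + 7×366 = 10227 days.
Within February 2200: 27 − 17 = 10 days.
Total: 10237 days.
10237 mod 7 = 3, so 3 days before Thursday is Monday.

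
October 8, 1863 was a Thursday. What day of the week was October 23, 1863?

Friday

Within October 1863: 23 − 8 = 15 days.
15 mod 7 = 1, so 1 day after Thursday is Friday.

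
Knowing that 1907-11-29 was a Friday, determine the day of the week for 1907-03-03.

Count forward from the earlier date (March 3, 1907) to the later (November 29, 1907):
March 1907: 31 − 3 = 28 days remain.
Then April (30), May (31), June (30), July (31), August (31), September (30), October (31): 30 + 31 + 30 + 31 + 31 + 30 + 31 = 214 days.
November 1–29, 1907: 29 days.
Total: 28 + 214 + 29 = 271 days.
271 mod 7 = 5, so 5 days before Friday is Sunday.

Sunday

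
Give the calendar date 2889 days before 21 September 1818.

24 October 1810

Count 2889 days before September 21, 1818:
Day-of-year of October 24, 1810: 297.
Day-of-year of September 21, 1818: 264.
1810 has 365 days, so 365 − 297 = 68 days remain in 1810.
Full years 1811–1817: 5 common + 2 leap = 5×365 + 2×366 = 2557 days.
Total: 68 + 2557 + 264 = 2889 days.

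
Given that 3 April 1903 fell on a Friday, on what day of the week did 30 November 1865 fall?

Thursday

Count forward from the earlier date (November 30, 1865) to the later (April 3, 1903):
From November 30, 1865 to November 30, 1902: 37 years, of which 8 contain a Feb 29 — 29×365 + 8×366 = 13513 days.
(1900 is not a leap year (divisible by 100 but not 400).)
November 1902: 30 − 30 = 0 days remain.
Then December (31), January (31), February 1903 (28), March (31): 31 + 31 + 28 + 31 = 121 days.
April 1–3, 1903: 3 days.
Residual: 124 days.
Total: 13637 days.
13637 mod 7 = 1, so 1 day before Friday is Thursday.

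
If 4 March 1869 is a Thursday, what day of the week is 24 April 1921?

Sunday

Day-of-year of March 4, 1869: 63.
Day-of-year of April 24, 1921: 114.
1869 has 365 days, so 365 − 63 = 302 days remain in 1869.
Full years 1870–1920: 39 common + 12 leap = 39×365 + 12×366 = 18627 days.
Total: 302 + 18627 + 114 = 19043 days.
19043 mod 7 = 3, so 3 days after Thursday is Sunday.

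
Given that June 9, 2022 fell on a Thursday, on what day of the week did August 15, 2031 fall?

Friday

From June 9, 2022 to June 9, 2031: 9 years, of which 2 contain a Feb 29 — 7×365 + 2×366 = 3287 days.
June 2031: 30 − 9 = 21 days remain.
Then July (31): 31 days.
August 1–15, 2031: 15 days.
Residual: 67 days.
Total: 3354 days.
3354 mod 7 = 1, so 1 day after Thursday is Friday.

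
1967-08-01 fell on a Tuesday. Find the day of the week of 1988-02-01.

Day-of-year of August 1, 1967: 213.
Day-of-year of February 1, 1988: 32.
1967 has 365 days, so 365 − 213 = 152 days remain in 1967.
Full years 1968–1987: 15 common + 5 leap = 15×365 + 5×366 = 7305 days.
Total: 152 + 7305 + 32 = 7489 days.
7489 mod 7 = 6, so 6 days after Tuesday is Monday.

Monday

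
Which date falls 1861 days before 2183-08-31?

2178-07-27

Count 1861 days before August 31, 2183:
July 27, 2178 → July 27, 2179: 365 days.
July 27, 2179 → July 27, 2180: 366 days (2180 is a leap year).
July 27, 2180 → July 27, 2181: 365 days.
July 27, 2181 → July 27, 2182: 365 days.
July 27, 2182 → July 27, 2183: 365 days.
July 2183: 31 − 27 = 4 days remain.
August 1–31, 2183: 31 days.
Residual: 35 days.
Total: 1861 days.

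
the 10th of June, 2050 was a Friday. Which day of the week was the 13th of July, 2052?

Saturday

Day-of-year of June 10, 2050: 161.
Day-of-year of July 13, 2052: 195.
2050 has 365 days, so 365 − 161 = 204 days remain in 2050.
Full years: 2051: 365. Sum = 365.
Total: 204 + 365 + 195 = 764 days.
764 mod 7 = 1, so 1 day after Friday is Saturday.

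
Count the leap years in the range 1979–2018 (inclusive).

Years divisible by 4 in [1979, 2018]: 1980, 1984, 1988, 1992, 1996, 2000, 2004, 2008, 2012, 2016.
2000 is divisible by 400, so still leap.
No century exceptions apply. Count: 10.

10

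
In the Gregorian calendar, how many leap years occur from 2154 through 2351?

Years divisible by 4: 2156, 2160, …, 2348 — 49 in all.
Of these, 2200, 2300 are divisible by 100 but not 400, so not leap.
Leap years: 49 − 2 = 47.

47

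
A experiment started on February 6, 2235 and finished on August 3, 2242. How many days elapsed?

Day-of-year of February 6, 2235: 37.
Day-of-year of August 3, 2242: 215.
2235 has 365 days, so 365 − 37 = 328 days remain in 2235.
Full years: 2236: 366; 2237: 365; 2238: 365; 2239: 365; 2240: 366; 2241: 365. Sum = 2192.
Total: 328 + 2192 + 215 = 2735 days.

2735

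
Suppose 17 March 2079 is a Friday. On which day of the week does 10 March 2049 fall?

Wednesday

Count forward from the earlier date (March 10, 2049) to the later (March 17, 2079):
From March 10, 2049 to March 10, 2079: 30 years, of which 7 contain a Feb 29 — 23×365 + 7×366 = 10957 days.
Within March 2079: 17 − 10 = 7 days.
Total: 10964 days.
10964 mod 7 = 2, so 2 days before Friday is Wednesday.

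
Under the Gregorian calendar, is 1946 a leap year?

1946 is not a leap year.

No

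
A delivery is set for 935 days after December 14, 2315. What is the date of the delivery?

July 6, 2318

Count 935 days after December 14, 2315:
December 14, 2315 → December 14, 2316: 366 days (2316 is a leap year).
December 14, 2316 → December 14, 2317: 365 days.
December 2317: 31 − 14 = 17 days remain.
Then January (31), February 2318 (28), March (31), April (30), May (31), June (30): 31 + 28 + 31 + 30 + 31 + 30 = 181 days.
July 1–6, 2318: 6 days.
Residual: 204 days.
Total: 935 days.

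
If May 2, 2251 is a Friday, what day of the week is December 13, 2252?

Day-of-year of May 2, 2251: 122.
Day-of-year of December 13, 2252: 348.
2251 has 365 days, so 365 − 122 = 243 days remain in 2251.
Total: 243 + 348 = 591 days.
591 mod 7 = 3, so 3 days after Friday is Monday.

Monday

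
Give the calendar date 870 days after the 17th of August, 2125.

the 4th of January, 2128

Count 870 days after August 17, 2125:
August 17, 2125 → August 17, 2126: 365 days.
August 17, 2126 → August 17, 2127: 365 days.
August 2127: 31 − 17 = 14 days remain.
Then September (30), October (31), November (30), December (31): 30 + 31 + 30 + 31 = 122 days.
January 1–4, 2128: 4 days.
Residual: 140 days.
Total: 870 days.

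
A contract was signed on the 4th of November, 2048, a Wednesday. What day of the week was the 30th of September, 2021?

Count forward from the earlier date (September 30, 2021) to the later (November 4, 2048):
From September 30, 2021 to September 30, 2048: 27 years, of which 7 contain a Feb 29 — 20×365 + 7×366 = 9862 days.
September 2048: 30 − 30 = 0 days remain.
Then October (31): 31 days.
November 1–4, 2048: 4 days.
Residual: 35 days.
Total: 9897 days.
9897 mod 7 = 6, so 6 days before Wednesday is Thursday.

Thursday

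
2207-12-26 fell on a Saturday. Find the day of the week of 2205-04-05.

Friday

Count forward from the earlier date (April 5, 2205) to the later (December 26, 2207):
April 5, 2205 → April 5, 2206: 365 days.
April 5, 2206 → April 5, 2207: 365 days.
April 2207: 30 − 5 = 25 days remain.
Then May (31), June (30), July (31), August (31), September (30), October (31), November (30): 31 + 30 + 31 + 31 + 30 + 31 + 30 = 214 days.
December 1–26, 2207: 26 days.
Residual: 265 days.
Total: 995 days.
995 mod 7 = 1, so 1 day before Saturday is Friday.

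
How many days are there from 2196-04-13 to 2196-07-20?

April 2196: 30 − 13 = 17 days remain.
Then May (31), June (30): 31 + 30 = 61 days.
July 1–20, 2196: 20 days.
Total: 17 + 61 + 20 = 98 days.

98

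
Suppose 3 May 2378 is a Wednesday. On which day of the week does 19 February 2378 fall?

Sunday

Count forward from the earlier date (February 19, 2378) to the later (May 3, 2378):
February 2378: 28 − 19 = 9 days remain (2378 is not a leap year, so February has 28 days).
Then March (31), April (30): 31 + 30 = 61 days.
May 1–3, 2378: 3 days.
Total: 9 + 61 + 3 = 73 days.
73 mod 7 = 3, so 3 days before Wednesday is Sunday.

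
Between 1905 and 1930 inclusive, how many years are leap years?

6

Years divisible by 4 in [1905, 1930]: 1908, 1912, 1916, 1920, 1924, 1928.
No century exceptions apply. Count: 6.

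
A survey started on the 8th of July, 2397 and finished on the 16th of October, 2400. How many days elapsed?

July 8, 2397 → July 8, 2398: 365 days.
July 8, 2398 → July 8, 2399: 365 days.
July 8, 2399 → July 8, 2400: 366 days (2400 is a leap year (divisible by 400)).
July 2400: 31 − 8 = 23 days remain.
Then August (31), September (30): 31 + 30 = 61 days.
October 1–16, 2400: 16 days.
Residual: 100 days.
Total: 1196 days.

1196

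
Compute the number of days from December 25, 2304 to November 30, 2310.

2166

December 25, 2304 → December 25, 2305: 365 days.
December 25, 2305 → December 25, 2306: 365 days.
December 25, 2306 → December 25, 2307: 365 days.
December 25, 2307 → December 25, 2308: 366 days (2308 is a leap year).
December 25, 2308 → December 25, 2309: 365 days.
December 2309: 31 − 25 = 6 days remain.
Then 10 full months totalling 304 days.
November 1–30, 2310: 30 days.
Residual: 340 days.
Total: 2166 days.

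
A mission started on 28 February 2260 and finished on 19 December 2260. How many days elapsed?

295

February 2260: 29 − 28 = 1 day remains (2260 is a leap year, so February has 29 days).
Then 9 full months totalling 275 days.
December 1–19, 2260: 19 days.
Total: 1 + 275 + 19 = 295 days.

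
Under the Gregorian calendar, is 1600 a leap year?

1600 is a leap year (divisible by 400).

Yes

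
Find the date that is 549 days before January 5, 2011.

July 5, 2009

Count 549 days before January 5, 2011:
Day-of-year of July 5, 2009: 186.
Day-of-year of January 5, 2011: 5.
2009 has 365 days, so 365 − 186 = 179 days remain in 2009.
Full years: 2010: 365. Sum = 365.
Total: 179 + 365 + 5 = 549 days.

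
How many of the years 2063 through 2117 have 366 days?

13

Years divisible by 4: 2064, 2068, …, 2116 — 14 in all.
Of these, 2100 is divisible by 100 but not 400, so not leap.
Leap years: 14 − 1 = 13.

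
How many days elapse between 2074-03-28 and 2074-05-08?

March 2074: 31 − 28 = 3 days remain.
Then April (30): 30 days.
May 1–8, 2074: 8 days.
Total: 3 + 30 + 8 = 41 days.

41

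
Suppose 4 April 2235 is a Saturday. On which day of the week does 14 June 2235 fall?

April 2235: 30 − 4 = 26 days remain.
Then May (31): 31 days.
June 1–14, 2235: 14 days.
Total: 26 + 31 + 14 = 71 days.
71 mod 7 = 1, so 1 day after Saturday is Sunday.

Sunday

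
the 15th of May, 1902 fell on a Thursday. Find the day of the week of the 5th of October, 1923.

Friday

From May 15, 1902 to May 15, 1923: 21 years, of which 5 contain a Feb 29 — 16×365 + 5×366 = 7670 days.
May 1923: 31 − 15 = 16 days remain.
Then June (30), July (31), August (31), September (30): 30 + 31 + 31 + 30 = 122 days.
October 1–5, 1923: 5 days.
Residual: 143 days.
Total: 7813 days.
7813 mod 7 = 1, so 1 day after Thursday is Friday.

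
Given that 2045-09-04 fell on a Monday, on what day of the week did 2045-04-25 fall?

Tuesday

Count forward from the earlier date (April 25, 2045) to the later (September 4, 2045):
April 2045: 30 − 25 = 5 days remain.
Then May (31), June (30), July (31), August (31): 31 + 30 + 31 + 31 = 123 days.
September 1–4, 2045: 4 days.
Total: 5 + 123 + 4 = 132 days.
132 mod 7 = 6, so 6 days before Monday is Tuesday.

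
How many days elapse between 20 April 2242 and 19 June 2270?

10287

From April 20, 2242 to April 20, 2270: 28 years, of which 7 contain a Feb 29 — 21×365 + 7×366 = 10227 days.
April 2270: 30 − 20 = 10 days remain.
Then May (31): 31 days.
June 1–19, 2270: 19 days.
Residual: 60 days.
Total: 10287 days.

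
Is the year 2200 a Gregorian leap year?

No

2200 is not a leap year (divisible by 100 but not 400).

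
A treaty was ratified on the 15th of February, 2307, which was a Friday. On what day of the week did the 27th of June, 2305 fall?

Tuesday

Count forward from the earlier date (June 27, 2305) to the later (February 15, 2307):
Day-of-year of June 27, 2305: 178.
Day-of-year of February 15, 2307: 46.
2305 has 365 days, so 365 − 178 = 187 days remain in 2305.
Full years: 2306: 365. Sum = 365.
Total: 187 + 365 + 46 = 598 days.
598 mod 7 = 3, so 3 days before Friday is Tuesday.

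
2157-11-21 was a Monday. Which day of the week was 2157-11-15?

Tuesday

Count forward from the earlier date (November 15, 2157) to the later (November 21, 2157):
Within November 2157: 21 − 15 = 6 days.
6 mod 7 = 6, so 6 days before Monday is Tuesday.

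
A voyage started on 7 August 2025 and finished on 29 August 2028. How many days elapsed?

1118

Day-of-year of August 7, 2025: 219.
Day-of-year of August 29, 2028: 242.
2025 has 365 days, so 365 − 219 = 146 days remain in 2025.
Full years: 2026: 365; 2027: 365. Sum = 730.
Total: 146 + 730 + 242 = 1118 days.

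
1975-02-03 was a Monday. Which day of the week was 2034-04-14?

Friday

Day-of-year of February 3, 1975: 34.
Day-of-year of April 14, 2034: 104.
1975 has 365 days, so 365 − 34 = 331 days remain in 1975.
Full years 1976–2033: 43 common + 15 leap = 43×365 + 15×366 = 21185 days.
Total: 331 + 21185 + 104 = 21620 days.
21620 mod 7 = 4, so 4 days after Monday is Friday.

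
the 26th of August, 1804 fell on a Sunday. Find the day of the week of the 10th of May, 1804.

Count forward from the earlier date (May 10, 1804) to the later (August 26, 1804):
May 1804: 31 − 10 = 21 days remain.
Then June (30), July (31): 30 + 31 = 61 days.
August 1–26, 1804: 26 days.
Total: 21 + 61 + 26 = 108 days.
108 mod 7 = 3, so 3 days before Sunday is Thursday.

Thursday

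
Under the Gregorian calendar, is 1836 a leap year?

Yes

1836 is a leap year.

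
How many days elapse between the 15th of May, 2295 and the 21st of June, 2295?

37

May 2295: 31 − 15 = 16 days remain.
June 1–21, 2295: 21 days.
Total: 16 + 21 = 37 days.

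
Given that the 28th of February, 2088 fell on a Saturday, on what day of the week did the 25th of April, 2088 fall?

February 2088: 29 − 28 = 1 day remains (2088 is a leap year, so February has 29 days).
Then March (31): 31 days.
April 1–25, 2088: 25 days.
Total: 1 + 31 + 25 = 57 days.
57 mod 7 = 1, so 1 day after Saturday is Sunday.

Sunday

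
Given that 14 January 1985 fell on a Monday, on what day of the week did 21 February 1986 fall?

Friday

January 1985: 31 − 14 = 17 days remain.
Then 12 full months totalling 365 days.
February 1–21, 1986: 21 days (1986 is not a leap year).
Total: 17 + 365 + 21 = 403 days.
403 mod 7 = 4, so 4 days after Monday is Friday.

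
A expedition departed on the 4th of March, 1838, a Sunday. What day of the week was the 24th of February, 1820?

Count forward from the earlier date (February 24, 1820) to the later (March 4, 1838):
Day-of-year of February 24, 1820: 55.
Day-of-year of March 4, 1838: 63.
1820 has 366 days, so 366 − 55 = 311 days remain in 1820.
Full years 1821–1837: 13 common + 4 leap = 13×365 + 4×366 = 6209 days.
Total: 311 + 6209 + 63 = 6583 days.
6583 mod 7 = 3, so 3 days before Sunday is Thursday.

Thursday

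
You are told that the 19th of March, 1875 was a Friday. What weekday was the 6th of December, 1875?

March 1875: 31 − 19 = 12 days remain.
Then April (30), May (31), June (30), July (31), August (31), September (30), October (31), November (30): 30 + 31 + 30 + 31 + 31 + 30 + 31 + 30 = 244 days.
December 1–6, 1875: 6 days.
Total: 12 + 244 + 6 = 262 days.
262 mod 7 = 3, so 3 days after Friday is Monday.

Monday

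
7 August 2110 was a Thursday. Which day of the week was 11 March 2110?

Tuesday

Count forward from the earlier date (March 11, 2110) to the later (August 7, 2110):
March 2110: 31 − 11 = 20 days remain.
Then April (30), May (31), June (30), July (31): 30 + 31 + 30 + 31 = 122 days.
August 1–7, 2110: 7 days.
Total: 20 + 122 + 7 = 149 days.
149 mod 7 = 2, so 2 days before Thursday is Tuesday.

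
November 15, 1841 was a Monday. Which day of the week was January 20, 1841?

Wednesday

Count forward from the earlier date (January 20, 1841) to the later (November 15, 1841):
January 1841: 31 − 20 = 11 days remain.
Then 9 full months totalling 273 days.
November 1–15, 1841: 15 days.
Total: 11 + 273 + 15 = 299 days.
299 mod 7 = 5, so 5 days before Monday is Wednesday.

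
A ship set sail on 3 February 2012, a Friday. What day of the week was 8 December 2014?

Monday

February 3, 2012 → February 3, 2013: 366 days (2012 is a leap year).
February 3, 2013 → February 3, 2014: 365 days.
February 2014: 28 − 3 = 25 days remain (2014 is not a leap year, so February has 28 days).
Then 9 full months totalling 275 days.
December 1–8, 2014: 8 days.
Residual: 308 days.
Total: 1039 days.
1039 mod 7 = 3, so 3 days after Friday is Monday.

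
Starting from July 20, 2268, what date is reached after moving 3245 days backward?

September 1, 2259

Count 3245 days before July 20, 2268:
Day-of-year of September 1, 2259: 244.
Day-of-year of July 20, 2268: 202.
2259 has 365 days, so 365 − 244 = 121 days remain in 2259.
Full years 2260–2267: 6 common + 2 leap = 6×365 + 2×366 = 2922 days.
Total: 121 + 2922 + 202 = 3245 days.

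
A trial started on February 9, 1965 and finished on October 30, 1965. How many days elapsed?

February 1965: 28 − 9 = 19 days remain (1965 is not a leap year, so February has 28 days).
Then March (31), April (30), May (31), June (30), July (31), August (31), September (30): 31 + 30 + 31 + 30 + 31 + 31 + 30 = 214 days.
October 1–30, 1965: 30 days.
Total: 19 + 214 + 30 = 263 days.

263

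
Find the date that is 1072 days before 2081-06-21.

2078-07-15

Count 1072 days before June 21, 2081:
July 15, 2078 → July 15, 2079: 365 days.
July 15, 2079 → July 15, 2080: 366 days (2080 is a leap year).
July 2080: 31 − 15 = 16 days remain.
Then 10 full months totalling 304 days.
June 1–21, 2081: 21 days.
Residual: 341 days.
Total: 1072 days.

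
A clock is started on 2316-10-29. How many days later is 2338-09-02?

Day-of-year of October 29, 2316: 303.
Day-of-year of September 2, 2338: 245.
2316 has 366 days, so 366 − 303 = 63 days remain in 2316.
Full years 2317–2337: 16 common + 5 leap = 16×365 + 5×366 = 7670 days.
Total: 63 + 7670 + 245 = 7978 days.

7978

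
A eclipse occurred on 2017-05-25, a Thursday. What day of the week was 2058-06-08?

From May 25, 2017 to May 25, 2058: 41 years, of which 10 contain a Feb 29 — 31×365 + 10×366 = 14975 days.
May 2058: 31 − 25 = 6 days remain.
June 1–8, 2058: 8 days.
Residual: 14 days.
Total: 14989 days.
14989 mod 7 = 2, so 2 days after Thursday is Saturday.

Saturday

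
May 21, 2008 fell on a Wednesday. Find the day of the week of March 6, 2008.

Count forward from the earlier date (March 6, 2008) to the later (May 21, 2008):
March 2008: 31 − 6 = 25 days remain.
Then April (30): 30 days.
May 1–21, 2008: 21 days.
Total: 25 + 30 + 21 = 76 days.
76 mod 7 = 6, so 6 days before Wednesday is Thursday.

Thursday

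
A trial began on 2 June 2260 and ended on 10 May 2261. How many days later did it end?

June 2260: 30 − 2 = 28 days remain.
Then 10 full months totalling 304 days.
May 1–10, 2261: 10 days.
Total: 28 + 304 + 10 = 342 days.

342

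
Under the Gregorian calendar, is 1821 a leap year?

No

1821 is not a leap year.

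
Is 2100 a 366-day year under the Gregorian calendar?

2100 is not a leap year (divisible by 100 but not 400).

No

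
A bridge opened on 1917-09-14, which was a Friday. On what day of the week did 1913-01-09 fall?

Thursday

Count forward from the earlier date (January 9, 1913) to the later (September 14, 1917):
Day-of-year of January 9, 1913: 9.
Day-of-year of September 14, 1917: 257.
1913 has 365 days, so 365 − 9 = 356 days remain in 1913.
Full years: 1914: 365; 1915: 365; 1916: 366. Sum = 1096.
Total: 356 + 1096 + 257 = 1709 days.
1709 mod 7 = 1, so 1 day before Friday is Thursday.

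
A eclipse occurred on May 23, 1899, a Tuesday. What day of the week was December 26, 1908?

Saturday

From May 23, 1899 to May 23, 1908: 9 years, of which 2 contain a Feb 29 — 7×365 + 2×366 = 3287 days.
(1900 is not a leap year (divisible by 100 but not 400).)
May 1908: 31 − 23 = 8 days remain.
Then June (30), July (31), August (31), September (30), October (31), November (30): 30 + 31 + 31 + 30 + 31 + 30 = 183 days.
December 1–26, 1908: 26 days.
Residual: 217 days.
Total: 3504 days.
3504 mod 7 = 4, so 4 days after Tuesday is Saturday.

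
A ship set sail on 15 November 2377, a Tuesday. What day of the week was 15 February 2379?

Thursday

November 2377: 30 − 15 = 15 days remain.
Then 14 full months totalling 427 days.
February 1–15, 2379: 15 days (2379 is not a leap year).
Total: 15 + 427 + 15 = 457 days.
457 mod 7 = 2, so 2 days after Tuesday is Thursday.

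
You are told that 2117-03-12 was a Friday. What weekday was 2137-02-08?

From March 12, 2117 to March 12, 2136: 19 years, of which 5 contain a Feb 29 — 14×365 + 5×366 = 6940 days.
March 2136: 31 − 12 = 19 days remain.
Then 10 full months totalling 306 days.
February 1–8, 2137: 8 days (2137 is not a leap year).
Residual: 333 days.
Total: 7273 days.
7273 is a multiple of 7, so 2137-02-08 falls on the same weekday: Friday.

Friday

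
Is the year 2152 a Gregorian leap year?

2152 is a leap year.

Yes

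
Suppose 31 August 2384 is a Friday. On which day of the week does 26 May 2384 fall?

Count forward from the earlier date (May 26, 2384) to the later (August 31, 2384):
May 2384: 31 − 26 = 5 days remain.
Then June (30), July (31): 30 + 31 = 61 days.
August 1–31, 2384: 31 days.
Total: 5 + 61 + 31 = 97 days.
97 mod 7 = 6, so 6 days before Friday is Saturday.

Saturday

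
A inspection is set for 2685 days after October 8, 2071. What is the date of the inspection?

February 13, 2079

Count 2685 days after October 8, 2071:
From October 8, 2071 to October 8, 2078: 7 years, of which 2 contain a Feb 29 — 5×365 + 2×366 = 2557 days.
October 2078: 31 − 8 = 23 days remain.
Then November (30), December (31), January (31): 30 + 31 + 31 = 92 days.
February 1–13, 2079: 13 days (2079 is not a leap year).
Residual: 128 days.
Total: 2685 days.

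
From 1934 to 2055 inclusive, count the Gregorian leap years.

30

Years divisible by 4: 1936, 1940, …, 2052 — 30 in all.
2000 is divisible by 400, so still leap.
No century exceptions apply. Count: 30.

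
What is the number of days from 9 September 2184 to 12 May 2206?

7914

From September 9, 2184 to September 9, 2205: 21 years, of which 4 contain a Feb 29 — 17×365 + 4×366 = 7669 days.
(2200 is not a leap year (divisible by 100 but not 400).)
September 2205: 30 − 9 = 21 days remain.
Then October (31), November (30), December (31), January (31), February 2206 (28), March (31), April (30): 31 + 30 + 31 + 31 + 28 + 31 + 30 = 212 days.
May 1–12, 2206: 12 days.
Residual: 245 days.
Total: 7914 days.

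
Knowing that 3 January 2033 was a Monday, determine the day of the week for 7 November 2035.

Wednesday

Day-of-year of January 3, 2033: 3.
Day-of-year of November 7, 2035: 311.
2033 has 365 days, so 365 − 3 = 362 days remain in 2033.
Full years: 2034: 365. Sum = 365.
Total: 362 + 365 + 311 = 1038 days.
1038 mod 7 = 2, so 2 days after Monday is Wednesday.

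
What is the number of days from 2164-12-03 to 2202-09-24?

Day-of-year of December 3, 2164: 338.
Day-of-year of September 24, 2202: 267.
2164 has 366 days, so 366 − 338 = 28 days remain in 2164.
Full years 2165–2201: 29 common + 8 leap = 29×365 + 8×366 = 13513 days.
Total: 28 + 13513 + 267 = 13808 days.

13808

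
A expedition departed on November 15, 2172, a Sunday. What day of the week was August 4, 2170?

Count forward from the earlier date (August 4, 2170) to the later (November 15, 2172):
Day-of-year of August 4, 2170: 216.
Day-of-year of November 15, 2172: 320.
2170 has 365 days, so 365 − 216 = 149 days remain in 2170.
Full years: 2171: 365. Sum = 365.
Total: 149 + 365 + 320 = 834 days.
834 mod 7 = 1, so 1 day before Sunday is Saturday.

Saturday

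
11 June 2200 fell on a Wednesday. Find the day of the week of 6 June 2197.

Tuesday

Count forward from the earlier date (June 6, 2197) to the later (June 11, 2200):
Day-of-year of June 6, 2197: 157.
Day-of-year of June 11, 2200: 162.
2197 has 365 days, so 365 − 157 = 208 days remain in 2197.
Full years: 2198: 365; 2199: 365. Sum = 730.
Total: 208 + 730 + 162 = 1100 days.
1100 mod 7 = 1, so 1 day before Wednesday is Tuesday.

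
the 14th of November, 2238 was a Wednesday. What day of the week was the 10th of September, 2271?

Sunday

Day-of-year of November 14, 2238: 318.
Day-of-year of September 10, 2271: 253.
2238 has 365 days, so 365 − 318 = 47 days remain in 2238.
Full years 2239–2270: 24 common + 8 leap = 24×365 + 8×366 = 11688 days.
Total: 47 + 11688 + 253 = 11988 days.
11988 mod 7 = 4, so 4 days after Wednesday is Sunday.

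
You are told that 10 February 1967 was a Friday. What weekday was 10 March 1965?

Wednesday

Count forward from the earlier date (March 10, 1965) to the later (February 10, 1967):
March 1965: 31 − 10 = 21 days remain.
Then 22 full months totalling 671 days.
February 1–10, 1967: 10 days (1967 is not a leap year).
Total: 21 + 671 + 10 = 702 days.
702 mod 7 = 2, so 2 days before Friday is Wednesday.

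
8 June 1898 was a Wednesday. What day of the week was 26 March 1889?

Count forward from the earlier date (March 26, 1889) to the later (June 8, 1898):
Day-of-year of March 26, 1889: 85.
Day-of-year of June 8, 1898: 159.
1889 has 365 days, so 365 − 85 = 280 days remain in 1889.
Full years 1890–1897: 6 common + 2 leap = 6×365 + 2×366 = 2922 days.
Total: 280 + 2922 + 159 = 3361 days.
3361 mod 7 = 1, so 1 day before Wednesday is Tuesday.

Tuesday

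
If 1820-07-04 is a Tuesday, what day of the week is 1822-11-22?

Friday

July 4, 1820 → July 4, 1821: 365 days.
July 4, 1821 → July 4, 1822: 365 days.
July 1822: 31 − 4 = 27 days remain.
Then August (31), September (30), October (31): 31 + 30 + 31 = 92 days.
November 1–22, 1822: 22 days.
Residual: 141 days.
Total: 871 days.
871 mod 7 = 3, so 3 days after Tuesday is Friday.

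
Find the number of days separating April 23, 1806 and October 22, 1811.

Day-of-year of April 23, 1806: 113.
Day-of-year of October 22, 1811: 295.
1806 has 365 days, so 365 − 113 = 252 days remain in 1806.
Full years: 1807: 365; 1808: 366; 1809: 365; 1810: 365. Sum = 1461.
Total: 252 + 1461 + 295 = 2008 days.

2008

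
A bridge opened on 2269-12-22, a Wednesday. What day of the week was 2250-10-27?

Sunday

Count forward from the earlier date (October 27, 2250) to the later (December 22, 2269):
Day-of-year of October 27, 2250: 300.
Day-of-year of December 22, 2269: 356.
2250 has 365 days, so 365 − 300 = 65 days remain in 2250.
Full years 2251–2268: 13 common + 5 leap = 13×365 + 5×366 = 6575 days.
Total: 65 + 6575 + 356 = 6996 days.
6996 mod 7 = 3, so 3 days before Wednesday is Sunday.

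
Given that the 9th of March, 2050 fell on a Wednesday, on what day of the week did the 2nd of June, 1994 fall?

Thursday

Count forward from the earlier date (June 2, 1994) to the later (March 9, 2050):
From June 2, 1994 to June 2, 2049: 55 years, of which 14 contain a Feb 29 — 41×365 + 14×366 = 20089 days.
(2000 is a leap year (divisible by 400).)
June 2049: 30 − 2 = 28 days remain.
Then July (31), August (31), September (30), October (31), November (30), December (31), January (31), February 2050 (28): 31 + 31 + 30 + 31 + 30 + 31 + 31 + 28 = 243 days.
March 1–9, 2050: 9 days.
Residual: 280 days.
Total: 20369 days.
20369 mod 7 = 6, so 6 days before Wednesday is Thursday.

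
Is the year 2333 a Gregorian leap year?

No

2333 is not a leap year.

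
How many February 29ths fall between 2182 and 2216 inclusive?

Years divisible by 4 in [2182, 2216]: 2184, 2188, 2192, 2196, 2200, 2204, 2208, 2212, 2216.
Of these, 2200 is divisible by 100 but not 400, so not leap.
Leap years: 9 − 1 = 8.

8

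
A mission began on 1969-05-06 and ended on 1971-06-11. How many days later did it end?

Day-of-year of May 6, 1969: 126.
Day-of-year of June 11, 1971: 162.
1969 has 365 days, so 365 − 126 = 239 days remain in 1969.
Full years: 1970: 365. Sum = 365.
Total: 239 + 365 + 162 = 766 days.

766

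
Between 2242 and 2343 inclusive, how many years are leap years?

24

Years divisible by 4: 2244, 2248, …, 2340 — 25 in all.
Of these, 2300 is divisible by 100 but not 400, so not leap.
Leap years: 25 − 1 = 24.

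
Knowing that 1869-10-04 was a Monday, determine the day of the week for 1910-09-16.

Day-of-year of October 4, 1869: 277.
Day-of-year of September 16, 1910: 259.
1869 has 365 days, so 365 − 277 = 88 days remain in 1869.
Full years 1870–1909: 31 common + 9 leap = 31×365 + 9×366 = 14609 days.
Total: 88 + 14609 + 259 = 14956 days.
14956 mod 7 = 4, so 4 days after Monday is Friday.

Friday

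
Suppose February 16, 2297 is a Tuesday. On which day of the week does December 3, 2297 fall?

February 2297: 28 − 16 = 12 days remain (2297 is not a leap year, so February has 28 days).
Then 9 full months totalling 275 days.
December 1–3, 2297: 3 days.
Total: 12 + 275 + 3 = 290 days.
290 mod 7 = 3, so 3 days after Tuesday is Friday.

Friday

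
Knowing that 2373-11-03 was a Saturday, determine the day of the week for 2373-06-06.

Wednesday

Count forward from the earlier date (June 6, 2373) to the later (November 3, 2373):
June 2373: 30 − 6 = 24 days remain.
Then July (31), August (31), September (30), October (31): 31 + 31 + 30 + 31 = 123 days.
November 1–3, 2373: 3 days.
Total: 24 + 123 + 3 = 150 days.
150 mod 7 = 3, so 3 days before Saturday is Wednesday.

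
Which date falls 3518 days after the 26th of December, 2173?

the 14th of August, 2183

Count 3518 days after December 26, 2173:
From December 26, 2173 to December 26, 2182: 9 years, of which 2 contain a Feb 29 — 7×365 + 2×366 = 3287 days.
December 2182: 31 − 26 = 5 days remain.
Then January (31), February 2183 (28), March (31), April (30), May (31), June (30), July (31): 31 + 28 + 31 + 30 + 31 + 30 + 31 = 212 days.
August 1–14, 2183: 14 days.
Residual: 231 days.
Total: 3518 days.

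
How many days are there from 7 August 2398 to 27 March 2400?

August 2398: 31 − 7 = 24 days remain.
Then 18 full months totalling 547 days.
March 1–27, 2400: 27 days.
Total: 24 + 547 + 27 = 598 days.

598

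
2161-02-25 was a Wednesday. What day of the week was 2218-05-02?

Day-of-year of February 25, 2161: 56.
Day-of-year of May 2, 2218: 122.
2161 has 365 days, so 365 − 56 = 309 days remain in 2161.
Full years 2162–2217: 43 common + 13 leap = 43×365 + 13×366 = 20453 days.
Total: 309 + 20453 + 122 = 20884 days.
20884 mod 7 = 3, so 3 days after Wednesday is Saturday.

Saturday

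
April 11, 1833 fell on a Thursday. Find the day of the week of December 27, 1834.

Saturday

April 11, 1833 → April 11, 1834: 365 days.
April 1834: 30 − 11 = 19 days remain.
Then May (31), June (30), July (31), August (31), September (30), October (31), November (30): 31 + 30 + 31 + 31 + 30 + 31 + 30 = 214 days.
December 1–27, 1834: 27 days.
Residual: 260 days.
Total: 625 days.
625 mod 7 = 2, so 2 days after Thursday is Saturday.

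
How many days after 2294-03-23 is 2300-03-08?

2176

March 23, 2294 → March 23, 2295: 365 days.
March 23, 2295 → March 23, 2296: 366 days (2296 is a leap year).
March 23, 2296 → March 23, 2297: 365 days.
March 23, 2297 → March 23, 2298: 365 days.
March 23, 2298 → March 23, 2299: 365 days.
March 2299: 31 − 23 = 8 days remain.
Then 11 full months totalling 334 days.
March 1–8, 2300: 8 days.
Residual: 350 days.
Total: 2176 days.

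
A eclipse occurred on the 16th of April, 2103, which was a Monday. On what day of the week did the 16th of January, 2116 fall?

Thursday

Day-of-year of April 16, 2103: 106.
Day-of-year of January 16, 2116: 16.
2103 has 365 days, so 365 − 106 = 259 days remain in 2103.
Full years 2104–2115: 9 common + 3 leap = 9×365 + 3×366 = 4383 days.
Total: 259 + 4383 + 16 = 4658 days.
4658 mod 7 = 3, so 3 days after Monday is Thursday.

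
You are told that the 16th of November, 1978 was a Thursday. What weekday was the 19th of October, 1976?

Count forward from the earlier date (October 19, 1976) to the later (November 16, 1978):
October 19, 1976 → October 19, 1977: 365 days.
October 19, 1977 → October 19, 1978: 365 days.
October 1978: 31 − 19 = 12 days remain.
November 1–16, 1978: 16 days.
Residual: 28 days.
Total: 758 days.
758 mod 7 = 2, so 2 days before Thursday is Tuesday.

Tuesday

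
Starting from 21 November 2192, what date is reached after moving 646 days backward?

14 February 2191

Count 646 days before November 21, 2192:
February 2191: 28 − 14 = 14 days remain (2191 is not a leap year, so February has 28 days).
Then 20 full months totalling 611 days.
November 1–21, 2192: 21 days.
Total: 14 + 611 + 21 = 646 days.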